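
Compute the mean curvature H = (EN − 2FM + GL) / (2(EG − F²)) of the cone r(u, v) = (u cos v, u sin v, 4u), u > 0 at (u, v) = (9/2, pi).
H = 4*sqrt(17)/153

With E = 17, F = 0, G = u^2, L = 0, M = 0, N = 4*sqrt(17)*u^2/(17*Abs(u)), assemble
  H = (EN − 2FM + GL) / (2(EG − F²)) = 2*sqrt(17)/(17*Abs(u)).
At (u, v) = (9/2, pi): H = 4*sqrt(17)/153.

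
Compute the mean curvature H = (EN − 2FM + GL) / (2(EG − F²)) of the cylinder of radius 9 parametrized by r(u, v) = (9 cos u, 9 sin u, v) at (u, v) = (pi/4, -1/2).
H = -1/18

With E = 81, F = 0, G = 1, L = -9, M = 0, N = 0, assemble
  H = (EN − 2FM + GL) / (2(EG − F²)) = -1/18.
At (u, v) = (pi/4, -1/2): H = -1/18.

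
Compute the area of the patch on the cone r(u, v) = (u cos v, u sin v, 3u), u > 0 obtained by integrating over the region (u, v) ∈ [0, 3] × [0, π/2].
Area = 9*sqrt(10)*pi/4

Area = ∫∫ √(EG − F²) du dv with √(EG − F²) = sqrt(10)*Abs(u). Integrating over [0, 3] × [0, π/2] gives 9*sqrt(10)*pi/4.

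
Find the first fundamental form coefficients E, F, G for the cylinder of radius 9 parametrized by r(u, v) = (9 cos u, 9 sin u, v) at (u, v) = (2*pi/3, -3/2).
E = 81;  F = 0;  G = 1

Partials: r_u = (-9*sin(u), 9*cos(u), 0), r_v = (0, 0, 1). As functions of (u, v):
  E = r_u · r_u = 81,
  F = r_u · r_v = 0,
  G = r_v · r_v = 1.
Evaluating at (u, v) = (2*pi/3, -3/2): E = 81, F = 0, G = 1.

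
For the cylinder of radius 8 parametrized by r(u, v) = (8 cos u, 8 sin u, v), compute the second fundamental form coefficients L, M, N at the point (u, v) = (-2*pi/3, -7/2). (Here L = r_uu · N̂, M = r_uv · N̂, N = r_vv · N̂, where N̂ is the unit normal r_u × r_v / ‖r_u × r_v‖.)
L = -8;  M = 0;  N = 0

Compute the unit normal N̂(u, v) = (cos(u), sin(u), 0), and the second partials r_uu, r_uv, r_vv. Take dot products:
  L(u, v) = r_uu · N̂ = -8,
  M(u, v) = r_uv · N̂ = 0,
  N(u, v) = r_vv · N̂ = 0.
Evaluating at (u, v) = (-2*pi/3, -7/2):
  L = -8, M = 0, N = 0.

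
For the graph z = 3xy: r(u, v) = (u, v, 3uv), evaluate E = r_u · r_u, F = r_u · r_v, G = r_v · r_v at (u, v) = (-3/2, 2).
E = 37;  F = -27;  G = 85/4

Partials: r_u = (1, 0, 3*v), r_v = (0, 1, 3*u). As functions of (u, v):
  E = r_u · r_u = 9*v^2 + 1,
  F = r_u · r_v = 9*u*v,
  G = r_v · r_v = 9*u^2 + 1.
Evaluating at (u, v) = (-3/2, 2): E = 37, F = -27, G = 85/4.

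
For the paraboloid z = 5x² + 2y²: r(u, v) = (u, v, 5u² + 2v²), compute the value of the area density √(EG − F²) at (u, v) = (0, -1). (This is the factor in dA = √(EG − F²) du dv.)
√(EG − F²)|_{(0, -1)} = sqrt(17)

E = 100*u^2 + 1, F = 40*u*v, G = 16*v^2 + 1, so EG − F² = 100*u^2 + 16*v^2 + 1. Taking the positive square root: √(EG − F²) = sqrt(100*u^2 + 16*v^2 + 1). At (u, v) = (0, -1): sqrt(17).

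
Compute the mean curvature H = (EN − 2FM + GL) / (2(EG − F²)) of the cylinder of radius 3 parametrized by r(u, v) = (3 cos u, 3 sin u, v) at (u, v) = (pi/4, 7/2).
H = -1/6

With E = 9, F = 0, G = 1, L = -3, M = 0, N = 0, assemble
  H = (EN − 2FM + GL) / (2(EG − F²)) = -1/6.
At (u, v) = (pi/4, 7/2): H = -1/6.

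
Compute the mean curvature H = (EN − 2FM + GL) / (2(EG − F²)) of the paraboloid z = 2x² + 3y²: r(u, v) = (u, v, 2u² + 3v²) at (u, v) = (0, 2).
H = 293*sqrt(145)/21025

With E = 16*u^2 + 1, F = 24*u*v, G = 36*v^2 + 1, L = 4/sqrt(16*u^2 + 36*v^2 + 1), M = 0, N = 6/sqrt(16*u^2 + 36*v^2 + 1), assemble
  H = (EN − 2FM + GL) / (2(EG − F²)) = (48*u^2 + 72*v^2 + 5)/(16*u^2 + 36*v^2 + 1)^(3/2).
At (u, v) = (0, 2): H = 293*sqrt(145)/21025.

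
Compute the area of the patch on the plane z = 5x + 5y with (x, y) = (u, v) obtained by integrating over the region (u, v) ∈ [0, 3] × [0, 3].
Area = 9*sqrt(51)

Area = ∫∫ √(EG − F²) du dv with √(EG − F²) = sqrt(51). Integrating over [0, 3] × [0, 3] gives 9*sqrt(51).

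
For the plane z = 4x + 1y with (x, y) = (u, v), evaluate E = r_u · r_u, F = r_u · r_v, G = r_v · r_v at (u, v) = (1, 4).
E = 17;  F = 4;  G = 2

Partials: r_u = (1, 0, 4), r_v = (0, 1, 1). As functions of (u, v):
  E = r_u · r_u = 17,
  F = r_u · r_v = 4,
  G = r_v · r_v = 2.
Evaluating at (u, v) = (1, 4): E = 17, F = 4, G = 2.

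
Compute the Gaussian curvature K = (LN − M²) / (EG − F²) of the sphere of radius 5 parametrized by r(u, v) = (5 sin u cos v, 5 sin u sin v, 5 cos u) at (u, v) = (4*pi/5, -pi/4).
K = 1/25

Coefficients of the first fundamental form: E = 25, F = 0, G = 25*sin(u)^2.
Coefficients of the second fundamental form: L = -5*sin(u)/Abs(sin(u)), M = 0, N = -5*sin(u)^3/Abs(sin(u)).
Assemble K = (LN − M²)/(EG − F²) = 1/25. At (u, v) = (4*pi/5, -pi/4): K = 1/25.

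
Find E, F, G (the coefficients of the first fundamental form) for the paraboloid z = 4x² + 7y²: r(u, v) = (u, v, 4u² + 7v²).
E = 64*u^2 + 1;  F = 112*u*v;  G = 196*v^2 + 1

Compute partials: r_u = (1, 0, 8*u), r_v = (0, 1, 14*v). Then
  E = r_u · r_u = 64*u^2 + 1,
  F = r_u · r_v = 112*u*v,
  G = r_v · r_v = 196*v^2 + 1.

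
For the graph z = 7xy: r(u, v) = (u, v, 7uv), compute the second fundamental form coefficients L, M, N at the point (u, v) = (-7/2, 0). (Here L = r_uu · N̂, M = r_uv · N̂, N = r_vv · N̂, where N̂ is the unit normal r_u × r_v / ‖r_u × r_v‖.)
L = 0;  M = 14*sqrt(2405)/2405;  N = 0

Compute the unit normal N̂(u, v) = (-7*v/sqrt(49*u^2 + 49*v^2 + 1), -7*u/sqrt(49*u^2 + 49*v^2 + 1), 1/sqrt(49*u^2 + 49*v^2 + 1)), and the second partials r_uu, r_uv, r_vv. Take dot products:
  L(u, v) = r_uu · N̂ = 0,
  M(u, v) = r_uv · N̂ = 7/sqrt(49*u^2 + 49*v^2 + 1),
  N(u, v) = r_vv · N̂ = 0.
Evaluating at (u, v) = (-7/2, 0):
  L = 0, M = 14*sqrt(2405)/2405, N = 0.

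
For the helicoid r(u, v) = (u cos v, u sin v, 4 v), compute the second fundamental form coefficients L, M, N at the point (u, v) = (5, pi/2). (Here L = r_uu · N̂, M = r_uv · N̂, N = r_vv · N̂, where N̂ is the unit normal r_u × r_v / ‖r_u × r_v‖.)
L = 0;  M = -4*sqrt(41)/41;  N = 0

Compute the unit normal N̂(u, v) = (4*sin(v)/sqrt(u^2 + 16), -4*cos(v)/sqrt(u^2 + 16), u/sqrt(u^2 + 16)), and the second partials r_uu, r_uv, r_vv. Take dot products:
  L(u, v) = r_uu · N̂ = 0,
  M(u, v) = r_uv · N̂ = -4/sqrt(u^2 + 16),
  N(u, v) = r_vv · N̂ = 0.
Evaluating at (u, v) = (5, pi/2):
  L = 0, M = -4*sqrt(41)/41, N = 0.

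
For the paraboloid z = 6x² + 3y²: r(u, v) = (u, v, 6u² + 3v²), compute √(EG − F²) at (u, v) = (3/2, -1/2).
√(EG − F²)|_{(3/2, -1/2)} = sqrt(334)

E = 144*u^2 + 1, F = 72*u*v, G = 36*v^2 + 1; EG − F² = 144*u^2 + 36*v^2 + 1; √(EG − F²) = sqrt(144*u^2 + 36*v^2 + 1). At the given point: sqrt(334).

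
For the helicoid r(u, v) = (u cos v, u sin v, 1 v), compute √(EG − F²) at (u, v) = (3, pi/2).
√(EG − F²)|_{(3, pi/2)} = sqrt(10)

E = 1, F = 0, G = u^2 + 1; EG − F² = u^2 + 1; √(EG − F²) = sqrt(u^2 + 1). At the given point: sqrt(10).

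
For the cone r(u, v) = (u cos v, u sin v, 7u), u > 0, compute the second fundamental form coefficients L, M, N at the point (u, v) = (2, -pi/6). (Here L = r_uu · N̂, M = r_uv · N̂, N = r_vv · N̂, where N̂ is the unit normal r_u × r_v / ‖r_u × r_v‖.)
L = 0;  M = 0;  N = 7*sqrt(2)/5

Compute the unit normal N̂(u, v) = (-7*sqrt(2)*u*cos(v)/(10*Abs(u)), -7*sqrt(2)*u*sin(v)/(10*Abs(u)), sqrt(2)*u/(10*Abs(u))), and the second partials r_uu, r_uv, r_vv. Take dot products:
  L(u, v) = r_uu · N̂ = 0,
  M(u, v) = r_uv · N̂ = 0,
  N(u, v) = r_vv · N̂ = 7*sqrt(2)*u^2/(10*Abs(u)).
Evaluating at (u, v) = (2, -pi/6):
  L = 0, M = 0, N = 7*sqrt(2)/5.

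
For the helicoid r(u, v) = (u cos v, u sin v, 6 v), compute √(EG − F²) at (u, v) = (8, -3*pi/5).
√(EG − F²)|_{(8, -3*pi/5)} = 10

E = 1, F = 0, G = u^2 + 36; EG − F² = u^2 + 36; √(EG − F²) = sqrt(u^2 + 36). At the given point: 10.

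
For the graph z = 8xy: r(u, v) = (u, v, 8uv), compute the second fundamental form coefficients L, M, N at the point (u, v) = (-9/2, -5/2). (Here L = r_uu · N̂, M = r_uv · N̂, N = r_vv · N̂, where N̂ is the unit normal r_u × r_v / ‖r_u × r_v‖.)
L = 0;  M = 8*sqrt(1697)/1697;  N = 0

Compute the unit normal N̂(u, v) = (-8*v/sqrt(64*u^2 + 64*v^2 + 1), -8*u/sqrt(64*u^2 + 64*v^2 + 1), 1/sqrt(64*u^2 + 64*v^2 + 1)), and the second partials r_uu, r_uv, r_vv. Take dot products:
  L(u, v) = r_uu · N̂ = 0,
  M(u, v) = r_uv · N̂ = 8/sqrt(64*u^2 + 64*v^2 + 1),
  N(u, v) = r_vv · N̂ = 0.
Evaluating at (u, v) = (-9/2, -5/2):
  L = 0, M = 8*sqrt(1697)/1697, N = 0.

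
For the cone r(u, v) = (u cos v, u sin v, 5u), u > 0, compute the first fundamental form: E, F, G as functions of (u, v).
E = 26;  F = 0;  G = u^2

Compute partials: r_u = (cos(v), sin(v), 5), r_v = (-u*sin(v), u*cos(v), 0). Then
  E = r_u · r_u = 26,
  F = r_u · r_v = 0,
  G = r_v · r_v = u^2.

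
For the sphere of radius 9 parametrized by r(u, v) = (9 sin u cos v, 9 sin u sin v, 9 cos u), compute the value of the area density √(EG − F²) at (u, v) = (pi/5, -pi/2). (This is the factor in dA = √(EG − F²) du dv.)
√(EG − F²)|_{(pi/5, -pi/2)} = 81*sqrt(10 - 2*sqrt(5))/4

E = 81, F = 0, G = 81*sin(u)^2, so EG − F² = 6561*sin(u)^2. Taking the positive square root: √(EG − F²) = 81*Abs(sin(u)). At (u, v) = (pi/5, -pi/2): 81*sqrt(10 - 2*sqrt(5))/4.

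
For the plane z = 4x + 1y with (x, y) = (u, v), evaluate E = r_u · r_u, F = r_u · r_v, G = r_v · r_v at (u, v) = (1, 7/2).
E = 17;  F = 4;  G = 2

Partials: r_u = (1, 0, 4), r_v = (0, 1, 1). As functions of (u, v):
  E = r_u · r_u = 17,
  F = r_u · r_v = 4,
  G = r_v · r_v = 2.
Evaluating at (u, v) = (1, 7/2): E = 17, F = 4, G = 2.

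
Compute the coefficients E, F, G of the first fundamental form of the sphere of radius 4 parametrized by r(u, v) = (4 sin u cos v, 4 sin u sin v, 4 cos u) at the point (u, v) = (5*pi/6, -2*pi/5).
E = 16;  F = 0;  G = 4

Partials: r_u = (4*cos(u)*cos(v), 4*sin(v)*cos(u), -4*sin(u)), r_v = (-4*sin(u)*sin(v), 4*sin(u)*cos(v), 0). As functions of (u, v):
  E = r_u · r_u = 16,
  F = r_u · r_v = 0,
  G = r_v · r_v = 16*sin(u)^2.
Evaluating at (u, v) = (5*pi/6, -2*pi/5): E = 16, F = 0, G = 4.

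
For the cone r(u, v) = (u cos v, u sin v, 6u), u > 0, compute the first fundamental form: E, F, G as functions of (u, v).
E = 37;  F = 0;  G = u^2

Compute partials: r_u = (cos(v), sin(v), 6), r_v = (-u*sin(v), u*cos(v), 0). Then
  E = r_u · r_u = 37,
  F = r_u · r_v = 0,
  G = r_v · r_v = u^2.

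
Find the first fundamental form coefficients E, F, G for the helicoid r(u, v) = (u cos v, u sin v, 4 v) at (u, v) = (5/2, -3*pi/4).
E = 1;  F = 0;  G = 89/4

Partials: r_u = (cos(v), sin(v), 0), r_v = (-u*sin(v), u*cos(v), 4). As functions of (u, v):
  E = r_u · r_u = 1,
  F = r_u · r_v = 0,
  G = r_v · r_v = u^2 + 16.
Evaluating at (u, v) = (5/2, -3*pi/4): E = 1, F = 0, G = 89/4.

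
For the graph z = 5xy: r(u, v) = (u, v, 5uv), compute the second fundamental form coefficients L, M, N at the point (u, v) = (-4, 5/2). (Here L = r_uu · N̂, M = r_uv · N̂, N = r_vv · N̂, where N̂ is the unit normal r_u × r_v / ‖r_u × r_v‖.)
L = 0;  M = 10*sqrt(2229)/2229;  N = 0

Compute the unit normal N̂(u, v) = (-5*v/sqrt(25*u^2 + 25*v^2 + 1), -5*u/sqrt(25*u^2 + 25*v^2 + 1), 1/sqrt(25*u^2 + 25*v^2 + 1)), and the second partials r_uu, r_uv, r_vv. Take dot products:
  L(u, v) = r_uu · N̂ = 0,
  M(u, v) = r_uv · N̂ = 5/sqrt(25*u^2 + 25*v^2 + 1),
  N(u, v) = r_vv · N̂ = 0.
Evaluating at (u, v) = (-4, 5/2):
  L = 0, M = 10*sqrt(2229)/2229, N = 0.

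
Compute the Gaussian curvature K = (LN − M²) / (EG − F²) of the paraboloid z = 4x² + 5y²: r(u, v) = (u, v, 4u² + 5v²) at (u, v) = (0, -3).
K = 80/811801

Coefficients of the first fundamental form: E = 64*u^2 + 1, F = 80*u*v, G = 100*v^2 + 1.
Coefficients of the second fundamental form: L = 8/sqrt(64*u^2 + 100*v^2 + 1), M = 0, N = 10/sqrt(64*u^2 + 100*v^2 + 1).
Assemble K = (LN − M²)/(EG − F²) = 80/(4096*u^4 + 12800*u^2*v^2 + 128*u^2 + 10000*v^4 + 200*v^2 + 1). At (u, v) = (0, -3): K = 80/811801.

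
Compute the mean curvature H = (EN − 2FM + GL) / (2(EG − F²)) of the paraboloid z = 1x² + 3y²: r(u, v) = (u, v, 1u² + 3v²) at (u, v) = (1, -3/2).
H = 97*sqrt(86)/7396

With E = 4*u^2 + 1, F = 12*u*v, G = 36*v^2 + 1, L = 2/sqrt(4*u^2 + 36*v^2 + 1), M = 0, N = 6/sqrt(4*u^2 + 36*v^2 + 1), assemble
  H = (EN − 2FM + GL) / (2(EG − F²)) = 4*(3*u^2 + 9*v^2 + 1)/(4*u^2 + 36*v^2 + 1)^(3/2).
At (u, v) = (1, -3/2): H = 97*sqrt(86)/7396.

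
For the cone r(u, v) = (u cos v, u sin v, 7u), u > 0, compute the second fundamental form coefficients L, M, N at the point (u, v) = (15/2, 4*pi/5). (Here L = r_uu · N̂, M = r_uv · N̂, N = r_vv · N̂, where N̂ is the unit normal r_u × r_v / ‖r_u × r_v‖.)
L = 0;  M = 0;  N = 21*sqrt(2)/4

Compute the unit normal N̂(u, v) = (-7*sqrt(2)*u*cos(v)/(10*Abs(u)), -7*sqrt(2)*u*sin(v)/(10*Abs(u)), sqrt(2)*u/(10*Abs(u))), and the second partials r_uu, r_uv, r_vv. Take dot products:
  L(u, v) = r_uu · N̂ = 0,
  M(u, v) = r_uv · N̂ = 0,
  N(u, v) = r_vv · N̂ = 7*sqrt(2)*u^2/(10*Abs(u)).
Evaluating at (u, v) = (15/2, 4*pi/5):
  L = 0, M = 0, N = 21*sqrt(2)/4.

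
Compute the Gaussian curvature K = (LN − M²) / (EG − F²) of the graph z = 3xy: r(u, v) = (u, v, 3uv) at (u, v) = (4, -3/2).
K = -144/436921

Coefficients of the first fundamental form: E = 9*v^2 + 1, F = 9*u*v, G = 9*u^2 + 1.
Coefficients of the second fundamental form: L = 0, M = 3/sqrt(9*u^2 + 9*v^2 + 1), N = 0.
Assemble K = (LN − M²)/(EG − F²) = -9/(81*u^4 + 162*u^2*v^2 + 18*u^2 + 81*v^4 + 18*v^2 + 1). At (u, v) = (4, -3/2): K = -144/436921.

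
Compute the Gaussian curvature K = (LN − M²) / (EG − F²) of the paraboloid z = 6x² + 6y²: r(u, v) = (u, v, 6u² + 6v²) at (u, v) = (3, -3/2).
K = 144/2627641

Coefficients of the first fundamental form: E = 144*u^2 + 1, F = 144*u*v, G = 144*v^2 + 1.
Coefficients of the second fundamental form: L = 12/sqrt(144*u^2 + 144*v^2 + 1), M = 0, N = 12/sqrt(144*u^2 + 144*v^2 + 1).
Assemble K = (LN − M²)/(EG − F²) = 144/(20736*u^4 + 41472*u^2*v^2 + 288*u^2 + 20736*v^4 + 288*v^2 + 1). At (u, v) = (3, -3/2): K = 144/2627641.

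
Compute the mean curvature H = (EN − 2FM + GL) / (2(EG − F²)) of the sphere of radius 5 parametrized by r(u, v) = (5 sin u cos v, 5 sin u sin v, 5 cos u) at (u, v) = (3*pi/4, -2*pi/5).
H = -1/5

With E = 25, F = 0, G = 25*sin(u)^2, L = -5*sin(u)/Abs(sin(u)), M = 0, N = -5*sin(u)^3/Abs(sin(u)), assemble
  H = (EN − 2FM + GL) / (2(EG − F²)) = -sin(u)/(5*Abs(sin(u))).
At (u, v) = (3*pi/4, -2*pi/5): H = -1/5.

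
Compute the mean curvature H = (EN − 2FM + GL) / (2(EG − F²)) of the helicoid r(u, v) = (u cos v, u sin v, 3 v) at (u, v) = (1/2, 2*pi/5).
H = 0

With E = 1, F = 0, G = u^2 + 9, L = 0, M = -3/sqrt(u^2 + 9), N = 0, assemble
  H = (EN − 2FM + GL) / (2(EG − F²)) = 0.
At (u, v) = (1/2, 2*pi/5): H = 0.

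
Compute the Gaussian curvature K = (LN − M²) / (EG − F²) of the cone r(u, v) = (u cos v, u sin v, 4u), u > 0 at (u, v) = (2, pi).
K = 0

Coefficients of the first fundamental form: E = 17, F = 0, G = u^2.
Coefficients of the second fundamental form: L = 0, M = 0, N = 4*sqrt(17)*u^2/(17*Abs(u)).
Assemble K = (LN − M²)/(EG − F²) = 0. At (u, v) = (2, pi): K = 0.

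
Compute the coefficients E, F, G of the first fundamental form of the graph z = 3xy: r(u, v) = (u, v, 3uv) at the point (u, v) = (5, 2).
E = 37;  F = 90;  G = 226

Partials: r_u = (1, 0, 3*v), r_v = (0, 1, 3*u). As functions of (u, v):
  E = r_u · r_u = 9*v^2 + 1,
  F = r_u · r_v = 9*u*v,
  G = r_v · r_v = 9*u^2 + 1.
Evaluating at (u, v) = (5, 2): E = 37, F = 90, G = 226.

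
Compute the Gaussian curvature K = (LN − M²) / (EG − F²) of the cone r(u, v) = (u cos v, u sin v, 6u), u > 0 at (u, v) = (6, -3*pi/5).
K = 0

Coefficients of the first fundamental form: E = 37, F = 0, G = u^2.
Coefficients of the second fundamental form: L = 0, M = 0, N = 6*sqrt(37)*u^2/(37*Abs(u)).
Assemble K = (LN − M²)/(EG − F²) = 0. At (u, v) = (6, -3*pi/5): K = 0.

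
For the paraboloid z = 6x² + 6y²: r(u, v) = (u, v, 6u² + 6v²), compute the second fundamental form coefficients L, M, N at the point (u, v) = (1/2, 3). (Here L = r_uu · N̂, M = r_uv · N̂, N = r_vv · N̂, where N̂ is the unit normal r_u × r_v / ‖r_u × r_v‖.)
L = 12*sqrt(1333)/1333;  M = 0;  N = 12*sqrt(1333)/1333

Compute the unit normal N̂(u, v) = (-12*u/sqrt(144*u^2 + 144*v^2 + 1), -12*v/sqrt(144*u^2 + 144*v^2 + 1), 1/sqrt(144*u^2 + 144*v^2 + 1)), and the second partials r_uu, r_uv, r_vv. Take dot products:
  L(u, v) = r_uu · N̂ = 12/sqrt(144*u^2 + 144*v^2 + 1),
  M(u, v) = r_uv · N̂ = 0,
  N(u, v) = r_vv · N̂ = 12/sqrt(144*u^2 + 144*v^2 + 1).
Evaluating at (u, v) = (1/2, 3):
  L = 12*sqrt(1333)/1333, M = 0, N = 12*sqrt(1333)/1333.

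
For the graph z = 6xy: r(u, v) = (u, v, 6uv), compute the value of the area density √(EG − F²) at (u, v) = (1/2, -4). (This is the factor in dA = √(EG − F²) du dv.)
√(EG − F²)|_{(1/2, -4)} = sqrt(586)

E = 36*v^2 + 1, F = 36*u*v, G = 36*u^2 + 1, so EG − F² = 36*u^2 + 36*v^2 + 1. Taking the positive square root: √(EG − F²) = sqrt(36*u^2 + 36*v^2 + 1). At (u, v) = (1/2, -4): sqrt(586).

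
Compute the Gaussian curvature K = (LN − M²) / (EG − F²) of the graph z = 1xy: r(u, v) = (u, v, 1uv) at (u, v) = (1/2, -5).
K = -16/11025

Coefficients of the first fundamental form: E = v^2 + 1, F = u*v, G = u^2 + 1.
Coefficients of the second fundamental form: L = 0, M = 1/sqrt(u^2 + v^2 + 1), N = 0.
Assemble K = (LN − M²)/(EG − F²) = 1/((u^2*v^2 - (u^2 + 1)*(v^2 + 1))*(u^2 + v^2 + 1)). At (u, v) = (1/2, -5): K = -16/11025.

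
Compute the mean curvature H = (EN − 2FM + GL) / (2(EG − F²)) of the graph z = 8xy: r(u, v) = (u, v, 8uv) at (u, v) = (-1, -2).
H = -1024*sqrt(321)/103041

With E = 64*v^2 + 1, F = 64*u*v, G = 64*u^2 + 1, L = 0, M = 8/sqrt(64*u^2 + 64*v^2 + 1), N = 0, assemble
  H = (EN − 2FM + GL) / (2(EG − F²)) = -512*u*v/(64*u^2 + 64*v^2 + 1)^(3/2).
At (u, v) = (-1, -2): H = -1024*sqrt(321)/103041.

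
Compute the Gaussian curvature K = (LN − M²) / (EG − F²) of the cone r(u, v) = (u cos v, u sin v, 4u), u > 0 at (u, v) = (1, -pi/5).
K = 0

Coefficients of the first fundamental form: E = 17, F = 0, G = u^2.
Coefficients of the second fundamental form: L = 0, M = 0, N = 4*sqrt(17)*u^2/(17*Abs(u)).
Assemble K = (LN − M²)/(EG − F²) = 0. At (u, v) = (1, -pi/5): K = 0.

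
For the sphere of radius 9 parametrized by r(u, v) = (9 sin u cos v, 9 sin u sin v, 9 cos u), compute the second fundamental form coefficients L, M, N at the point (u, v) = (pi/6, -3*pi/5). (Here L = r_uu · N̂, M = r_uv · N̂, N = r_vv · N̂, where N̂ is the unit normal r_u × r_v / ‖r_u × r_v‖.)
L = -9;  M = 0;  N = -9/4

Compute the unit normal N̂(u, v) = (sin(u)^2*cos(v)/Abs(sin(u)), sin(u)^2*sin(v)/Abs(sin(u)), sin(2*u)/(2*Abs(sin(u)))), and the second partials r_uu, r_uv, r_vv. Take dot products:
  L(u, v) = r_uu · N̂ = -9*sin(u)/Abs(sin(u)),
  M(u, v) = r_uv · N̂ = 0,
  N(u, v) = r_vv · N̂ = -9*sin(u)^3/Abs(sin(u)).
Evaluating at (u, v) = (pi/6, -3*pi/5):
  L = -9, M = 0, N = -9/4.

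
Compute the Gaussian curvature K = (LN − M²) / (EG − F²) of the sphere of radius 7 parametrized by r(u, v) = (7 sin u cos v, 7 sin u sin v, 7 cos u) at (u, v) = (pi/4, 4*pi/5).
K = 1/49

Coefficients of the first fundamental form: E = 49, F = 0, G = 49*sin(u)^2.
Coefficients of the second fundamental form: L = -7*sin(u)/Abs(sin(u)), M = 0, N = -7*sin(u)^3/Abs(sin(u)).
Assemble K = (LN − M²)/(EG − F²) = 1/49. At (u, v) = (pi/4, 4*pi/5): K = 1/49.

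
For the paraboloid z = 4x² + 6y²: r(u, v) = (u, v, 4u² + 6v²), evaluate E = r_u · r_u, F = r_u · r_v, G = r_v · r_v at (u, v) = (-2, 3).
E = 257;  F = -576;  G = 1297

Partials: r_u = (1, 0, 8*u), r_v = (0, 1, 12*v). As functions of (u, v):
  E = r_u · r_u = 64*u^2 + 1,
  F = r_u · r_v = 96*u*v,
  G = r_v · r_v = 144*v^2 + 1.
Evaluating at (u, v) = (-2, 3): E = 257, F = -576, G = 1297.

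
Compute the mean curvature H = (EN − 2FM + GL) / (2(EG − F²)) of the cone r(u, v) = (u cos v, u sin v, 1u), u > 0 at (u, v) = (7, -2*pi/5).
H = sqrt(2)/28

With E = 2, F = 0, G = u^2, L = 0, M = 0, N = sqrt(2)*u^2/(2*Abs(u)), assemble
  H = (EN − 2FM + GL) / (2(EG − F²)) = sqrt(2)/(4*Abs(u)).
At (u, v) = (7, -2*pi/5): H = sqrt(2)/28.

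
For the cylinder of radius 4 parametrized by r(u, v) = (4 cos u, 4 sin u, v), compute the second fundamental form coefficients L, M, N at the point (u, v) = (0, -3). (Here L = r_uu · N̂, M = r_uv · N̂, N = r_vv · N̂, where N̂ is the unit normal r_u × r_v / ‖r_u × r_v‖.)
L = -4;  M = 0;  N = 0

Compute the unit normal N̂(u, v) = (cos(u), sin(u), 0), and the second partials r_uu, r_uv, r_vv. Take dot products:
  L(u, v) = r_uu · N̂ = -4,
  M(u, v) = r_uv · N̂ = 0,
  N(u, v) = r_vv · N̂ = 0.
Evaluating at (u, v) = (0, -3):
  L = -4, M = 0, N = 0.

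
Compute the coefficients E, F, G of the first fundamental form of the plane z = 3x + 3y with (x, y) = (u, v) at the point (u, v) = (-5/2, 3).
E = 10;  F = 9;  G = 10

Partials: r_u = (1, 0, 3), r_v = (0, 1, 3). As functions of (u, v):
  E = r_u · r_u = 10,
  F = r_u · r_v = 9,
  G = r_v · r_v = 10.
Evaluating at (u, v) = (-5/2, 3): E = 10, F = 9, G = 10.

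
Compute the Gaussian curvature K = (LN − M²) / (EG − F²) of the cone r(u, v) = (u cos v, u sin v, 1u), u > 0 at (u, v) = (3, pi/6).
K = 0

Coefficients of the first fundamental form: E = 2, F = 0, G = u^2.
Coefficients of the second fundamental form: L = 0, M = 0, N = sqrt(2)*u^2/(2*Abs(u)).
Assemble K = (LN − M²)/(EG − F²) = 0. At (u, v) = (3, pi/6): K = 0.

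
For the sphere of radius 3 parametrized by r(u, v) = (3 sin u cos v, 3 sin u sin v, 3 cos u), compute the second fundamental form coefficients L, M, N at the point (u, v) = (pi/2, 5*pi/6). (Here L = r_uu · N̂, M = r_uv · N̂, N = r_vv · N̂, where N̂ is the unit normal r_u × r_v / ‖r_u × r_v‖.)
L = -3;  M = 0;  N = -3

Compute the unit normal N̂(u, v) = (sin(u)^2*cos(v)/Abs(sin(u)), sin(u)^2*sin(v)/Abs(sin(u)), sin(2*u)/(2*Abs(sin(u)))), and the second partials r_uu, r_uv, r_vv. Take dot products:
  L(u, v) = r_uu · N̂ = -3*sin(u)/Abs(sin(u)),
  M(u, v) = r_uv · N̂ = 0,
  N(u, v) = r_vv · N̂ = -3*sin(u)^3/Abs(sin(u)).
Evaluating at (u, v) = (pi/2, 5*pi/6):
  L = -3, M = 0, N = -3.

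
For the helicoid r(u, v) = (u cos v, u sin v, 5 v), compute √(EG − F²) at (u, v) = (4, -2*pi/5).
√(EG − F²)|_{(4, -2*pi/5)} = sqrt(41)

E = 1, F = 0, G = u^2 + 25; EG − F² = u^2 + 25; √(EG − F²) = sqrt(u^2 + 25). At the given point: sqrt(41).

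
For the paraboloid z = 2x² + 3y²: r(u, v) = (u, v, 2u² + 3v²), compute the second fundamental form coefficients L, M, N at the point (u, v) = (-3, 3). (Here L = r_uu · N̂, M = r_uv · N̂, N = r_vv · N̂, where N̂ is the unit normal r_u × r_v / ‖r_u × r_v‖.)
L = 4*sqrt(469)/469;  M = 0;  N = 6*sqrt(469)/469

Compute the unit normal N̂(u, v) = (-4*u/sqrt(16*u^2 + 36*v^2 + 1), -6*v/sqrt(16*u^2 + 36*v^2 + 1), 1/sqrt(16*u^2 + 36*v^2 + 1)), and the second partials r_uu, r_uv, r_vv. Take dot products:
  L(u, v) = r_uu · N̂ = 4/sqrt(16*u^2 + 36*v^2 + 1),
  M(u, v) = r_uv · N̂ = 0,
  N(u, v) = r_vv · N̂ = 6/sqrt(16*u^2 + 36*v^2 + 1).
Evaluating at (u, v) = (-3, 3):
  L = 4*sqrt(469)/469, M = 0, N = 6*sqrt(469)/469.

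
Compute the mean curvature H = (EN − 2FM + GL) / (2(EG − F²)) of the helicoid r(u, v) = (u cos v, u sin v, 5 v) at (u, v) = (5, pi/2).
H = 0

With E = 1, F = 0, G = u^2 + 25, L = 0, M = -5/sqrt(u^2 + 25), N = 0, assemble
  H = (EN − 2FM + GL) / (2(EG − F²)) = 0.
At (u, v) = (5, pi/2): H = 0.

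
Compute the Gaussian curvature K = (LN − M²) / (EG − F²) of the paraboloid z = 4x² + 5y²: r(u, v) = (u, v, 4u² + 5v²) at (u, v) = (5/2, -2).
K = 80/641601

Coefficients of the first fundamental form: E = 64*u^2 + 1, F = 80*u*v, G = 100*v^2 + 1.
Coefficients of the second fundamental form: L = 8/sqrt(64*u^2 + 100*v^2 + 1), M = 0, N = 10/sqrt(64*u^2 + 100*v^2 + 1).
Assemble K = (LN − M²)/(EG − F²) = 80/(4096*u^4 + 12800*u^2*v^2 + 128*u^2 + 10000*v^4 + 200*v^2 + 1). At (u, v) = (5/2, -2): K = 80/641601.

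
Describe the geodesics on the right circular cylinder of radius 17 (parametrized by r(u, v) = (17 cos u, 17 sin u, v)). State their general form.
The cylinder is flat (K = 0) and locally isometric to the plane via the development (u, v) ↦ (17 u, v). Geodesics are the pre-images of straight lines: circles (v constant), vertical lines (u constant), and helices (v = c · u + d) for constants c, d.

A right cylinder has E = 17², F = 0, G = 1, so EG − F² = 17², and L = −17, M = N = 0, giving K = (LN − M²)/(EG − F²) = 0 everywhere. A flat surface is locally isometric to the Euclidean plane via the map (u, v) ↦ (17 u, v). Straight lines in the (x̃, ỹ) plane pull back to: (a) horizontal circles (v = const), (b) vertical generators (u = const), and (c) helices (17 u tan θ = v, i.e. v = c · u + d).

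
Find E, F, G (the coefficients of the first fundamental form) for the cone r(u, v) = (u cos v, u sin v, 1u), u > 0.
E = 2;  F = 0;  G = u^2

Compute partials: r_u = (cos(v), sin(v), 1), r_v = (-u*sin(v), u*cos(v), 0). Then
  E = r_u · r_u = 2,
  F = r_u · r_v = 0,
  G = r_v · r_v = u^2.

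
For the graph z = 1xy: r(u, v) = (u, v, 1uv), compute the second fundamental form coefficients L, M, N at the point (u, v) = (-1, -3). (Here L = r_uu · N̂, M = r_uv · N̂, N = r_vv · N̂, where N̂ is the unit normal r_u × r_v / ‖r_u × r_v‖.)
L = 0;  M = sqrt(11)/11;  N = 0

Compute the unit normal N̂(u, v) = (-v/sqrt(u^2 + v^2 + 1), -u/sqrt(u^2 + v^2 + 1), 1/sqrt(u^2 + v^2 + 1)), and the second partials r_uu, r_uv, r_vv. Take dot products:
  L(u, v) = r_uu · N̂ = 0,
  M(u, v) = r_uv · N̂ = 1/sqrt(u^2 + v^2 + 1),
  N(u, v) = r_vv · N̂ = 0.
Evaluating at (u, v) = (-1, -3):
  L = 0, M = sqrt(11)/11, N = 0.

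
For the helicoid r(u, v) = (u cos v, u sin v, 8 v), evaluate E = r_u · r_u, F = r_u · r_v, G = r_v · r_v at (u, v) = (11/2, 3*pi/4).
E = 1;  F = 0;  G = 377/4

Partials: r_u = (cos(v), sin(v), 0), r_v = (-u*sin(v), u*cos(v), 8). As functions of (u, v):
  E = r_u · r_u = 1,
  F = r_u · r_v = 0,
  G = r_v · r_v = u^2 + 64.
Evaluating at (u, v) = (11/2, 3*pi/4): E = 1, F = 0, G = 377/4.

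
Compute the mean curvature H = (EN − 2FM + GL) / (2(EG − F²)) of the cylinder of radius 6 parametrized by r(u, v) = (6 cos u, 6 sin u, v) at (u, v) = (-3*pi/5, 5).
H = -1/12

With E = 36, F = 0, G = 1, L = -6, M = 0, N = 0, assemble
  H = (EN − 2FM + GL) / (2(EG − F²)) = -1/12.
At (u, v) = (-3*pi/5, 5): H = -1/12.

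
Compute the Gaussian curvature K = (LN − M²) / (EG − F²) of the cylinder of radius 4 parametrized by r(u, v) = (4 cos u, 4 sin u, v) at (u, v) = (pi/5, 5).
K = 0

Coefficients of the first fundamental form: E = 16, F = 0, G = 1.
Coefficients of the second fundamental form: L = -4, M = 0, N = 0.
Assemble K = (LN − M²)/(EG − F²) = 0. At (u, v) = (pi/5, 5): K = 0.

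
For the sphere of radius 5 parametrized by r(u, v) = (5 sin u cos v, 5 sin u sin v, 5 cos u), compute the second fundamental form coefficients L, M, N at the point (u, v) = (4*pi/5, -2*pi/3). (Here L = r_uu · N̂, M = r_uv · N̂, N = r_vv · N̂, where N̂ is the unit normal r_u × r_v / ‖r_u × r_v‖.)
L = -5;  M = 0;  N = -25/8 + 5*sqrt(5)/8

Compute the unit normal N̂(u, v) = (sin(u)^2*cos(v)/Abs(sin(u)), sin(u)^2*sin(v)/Abs(sin(u)), sin(2*u)/(2*Abs(sin(u)))), and the second partials r_uu, r_uv, r_vv. Take dot products:
  L(u, v) = r_uu · N̂ = -5*sin(u)/Abs(sin(u)),
  M(u, v) = r_uv · N̂ = 0,
  N(u, v) = r_vv · N̂ = -5*sin(u)^3/Abs(sin(u)).
Evaluating at (u, v) = (4*pi/5, -2*pi/3):
  L = -5, M = 0, N = -25/8 + 5*sqrt(5)/8.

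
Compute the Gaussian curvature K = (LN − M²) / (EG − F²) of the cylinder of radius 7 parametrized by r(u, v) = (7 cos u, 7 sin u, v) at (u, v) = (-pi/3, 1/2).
K = 0

Coefficients of the first fundamental form: E = 49, F = 0, G = 1.
Coefficients of the second fundamental form: L = -7, M = 0, N = 0.
Assemble K = (LN − M²)/(EG − F²) = 0. At (u, v) = (-pi/3, 1/2): K = 0.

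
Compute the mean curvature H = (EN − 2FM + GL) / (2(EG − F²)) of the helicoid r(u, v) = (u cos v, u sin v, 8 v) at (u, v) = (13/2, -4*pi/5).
H = 0

With E = 1, F = 0, G = u^2 + 64, L = 0, M = -8/sqrt(u^2 + 64), N = 0, assemble
  H = (EN − 2FM + GL) / (2(EG − F²)) = 0.
At (u, v) = (13/2, -4*pi/5): H = 0.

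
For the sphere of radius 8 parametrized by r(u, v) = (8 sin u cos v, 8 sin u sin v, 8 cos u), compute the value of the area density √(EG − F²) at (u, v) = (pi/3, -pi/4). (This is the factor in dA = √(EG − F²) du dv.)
√(EG − F²)|_{(pi/3, -pi/4)} = 32*sqrt(3)

E = 64, F = 0, G = 64*sin(u)^2, so EG − F² = 4096*sin(u)^2. Taking the positive square root: √(EG − F²) = 64*Abs(sin(u)). At (u, v) = (pi/3, -pi/4): 32*sqrt(3).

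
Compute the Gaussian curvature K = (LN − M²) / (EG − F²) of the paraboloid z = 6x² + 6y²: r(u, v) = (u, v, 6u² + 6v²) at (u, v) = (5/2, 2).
K = 144/2181529

Coefficients of the first fundamental form: E = 144*u^2 + 1, F = 144*u*v, G = 144*v^2 + 1.
Coefficients of the second fundamental form: L = 12/sqrt(144*u^2 + 144*v^2 + 1), M = 0, N = 12/sqrt(144*u^2 + 144*v^2 + 1).
Assemble K = (LN − M²)/(EG − F²) = 144/(20736*u^4 + 41472*u^2*v^2 + 288*u^2 + 20736*v^4 + 288*v^2 + 1). At (u, v) = (5/2, 2): K = 144/2181529.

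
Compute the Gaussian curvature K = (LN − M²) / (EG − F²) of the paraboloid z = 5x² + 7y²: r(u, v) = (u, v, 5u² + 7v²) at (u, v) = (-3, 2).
K = 28/567845

Coefficients of the first fundamental form: E = 100*u^2 + 1, F = 140*u*v, G = 196*v^2 + 1.
Coefficients of the second fundamental form: L = 10/sqrt(100*u^2 + 196*v^2 + 1), M = 0, N = 14/sqrt(100*u^2 + 196*v^2 + 1).
Assemble K = (LN − M²)/(EG − F²) = 140/(10000*u^4 + 39200*u^2*v^2 + 200*u^2 + 38416*v^4 + 392*v^2 + 1). At (u, v) = (-3, 2): K = 28/567845.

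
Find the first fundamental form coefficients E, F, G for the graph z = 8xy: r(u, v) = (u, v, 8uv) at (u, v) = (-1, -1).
E = 65;  F = 64;  G = 65

Partials: r_u = (1, 0, 8*v), r_v = (0, 1, 8*u). As functions of (u, v):
  E = r_u · r_u = 64*v^2 + 1,
  F = r_u · r_v = 64*u*v,
  G = r_v · r_v = 64*u^2 + 1.
Evaluating at (u, v) = (-1, -1): E = 65, F = 64, G = 65.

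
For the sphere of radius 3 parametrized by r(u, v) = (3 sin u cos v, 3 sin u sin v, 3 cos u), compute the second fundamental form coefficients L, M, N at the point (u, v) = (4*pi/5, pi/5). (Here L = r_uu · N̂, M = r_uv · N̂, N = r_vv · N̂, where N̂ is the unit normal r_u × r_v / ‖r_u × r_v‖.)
L = -3;  M = 0;  N = -15/8 + 3*sqrt(5)/8

Compute the unit normal N̂(u, v) = (sin(u)^2*cos(v)/Abs(sin(u)), sin(u)^2*sin(v)/Abs(sin(u)), sin(2*u)/(2*Abs(sin(u)))), and the second partials r_uu, r_uv, r_vv. Take dot products:
  L(u, v) = r_uu · N̂ = -3*sin(u)/Abs(sin(u)),
  M(u, v) = r_uv · N̂ = 0,
  N(u, v) = r_vv · N̂ = -3*sin(u)^3/Abs(sin(u)).
Evaluating at (u, v) = (4*pi/5, pi/5):
  L = -3, M = 0, N = -15/8 + 3*sqrt(5)/8.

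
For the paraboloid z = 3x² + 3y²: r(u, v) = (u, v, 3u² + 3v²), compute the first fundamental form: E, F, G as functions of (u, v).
E = 36*u^2 + 1;  F = 36*u*v;  G = 36*v^2 + 1

Compute partials: r_u = (1, 0, 6*u), r_v = (0, 1, 6*v). Then
  E = r_u · r_u = 36*u^2 + 1,
  F = r_u · r_v = 36*u*v,
  G = r_v · r_v = 36*v^2 + 1.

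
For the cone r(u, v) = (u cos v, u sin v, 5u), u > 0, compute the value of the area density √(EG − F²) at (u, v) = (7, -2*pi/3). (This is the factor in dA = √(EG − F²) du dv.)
√(EG − F²)|_{(7, -2*pi/3)} = 7*sqrt(26)

E = 26, F = 0, G = u^2, so EG − F² = 26*u^2. Taking the positive square root: √(EG − F²) = sqrt(26)*Abs(u). At (u, v) = (7, -2*pi/3): 7*sqrt(26).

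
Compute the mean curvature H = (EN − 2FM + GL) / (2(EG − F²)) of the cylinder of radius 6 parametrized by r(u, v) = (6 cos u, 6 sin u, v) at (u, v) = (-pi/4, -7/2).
H = -1/12

With E = 36, F = 0, G = 1, L = -6, M = 0, N = 0, assemble
  H = (EN − 2FM + GL) / (2(EG − F²)) = -1/12.
At (u, v) = (-pi/4, -7/2): H = -1/12.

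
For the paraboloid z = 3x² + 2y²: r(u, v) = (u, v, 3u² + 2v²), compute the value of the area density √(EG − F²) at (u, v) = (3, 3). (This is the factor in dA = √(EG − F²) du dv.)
√(EG − F²)|_{(3, 3)} = sqrt(469)

E = 36*u^2 + 1, F = 24*u*v, G = 16*v^2 + 1, so EG − F² = 36*u^2 + 16*v^2 + 1. Taking the positive square root: √(EG − F²) = sqrt(36*u^2 + 16*v^2 + 1). At (u, v) = (3, 3): sqrt(469).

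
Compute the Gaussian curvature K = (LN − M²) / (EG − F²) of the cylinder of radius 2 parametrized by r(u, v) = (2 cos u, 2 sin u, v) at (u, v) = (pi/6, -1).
K = 0

Coefficients of the first fundamental form: E = 4, F = 0, G = 1.
Coefficients of the second fundamental form: L = -2, M = 0, N = 0.
Assemble K = (LN − M²)/(EG − F²) = 0. At (u, v) = (pi/6, -1): K = 0.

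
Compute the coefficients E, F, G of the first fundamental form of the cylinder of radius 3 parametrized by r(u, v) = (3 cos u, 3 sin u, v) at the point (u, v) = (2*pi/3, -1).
E = 9;  F = 0;  G = 1

Partials: r_u = (-3*sin(u), 3*cos(u), 0), r_v = (0, 0, 1). As functions of (u, v):
  E = r_u · r_u = 9,
  F = r_u · r_v = 0,
  G = r_v · r_v = 1.
Evaluating at (u, v) = (2*pi/3, -1): E = 9, F = 0, G = 1.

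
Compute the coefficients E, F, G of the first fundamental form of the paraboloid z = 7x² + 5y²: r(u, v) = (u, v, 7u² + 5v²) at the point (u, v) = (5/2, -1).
E = 1226;  F = -350;  G = 101

Partials: r_u = (1, 0, 14*u), r_v = (0, 1, 10*v). As functions of (u, v):
  E = r_u · r_u = 196*u^2 + 1,
  F = r_u · r_v = 140*u*v,
  G = r_v · r_v = 100*v^2 + 1.
Evaluating at (u, v) = (5/2, -1): E = 1226, F = -350, G = 101.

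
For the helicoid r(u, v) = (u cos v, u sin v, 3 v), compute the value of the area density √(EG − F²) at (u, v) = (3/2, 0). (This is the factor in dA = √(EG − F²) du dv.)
√(EG − F²)|_{(3/2, 0)} = 3*sqrt(5)/2

E = 1, F = 0, G = u^2 + 9, so EG − F² = u^2 + 9. Taking the positive square root: √(EG − F²) = sqrt(u^2 + 9). At (u, v) = (3/2, 0): 3*sqrt(5)/2.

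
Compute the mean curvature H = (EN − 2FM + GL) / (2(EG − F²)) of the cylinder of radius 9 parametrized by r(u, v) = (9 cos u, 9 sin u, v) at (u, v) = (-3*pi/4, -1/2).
H = -1/18

With E = 81, F = 0, G = 1, L = -9, M = 0, N = 0, assemble
  H = (EN − 2FM + GL) / (2(EG − F²)) = -1/18.
At (u, v) = (-3*pi/4, -1/2): H = -1/18.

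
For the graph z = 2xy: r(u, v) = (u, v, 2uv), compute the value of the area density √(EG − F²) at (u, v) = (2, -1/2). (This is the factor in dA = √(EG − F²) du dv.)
√(EG − F²)|_{(2, -1/2)} = 3*sqrt(2)

E = 4*v^2 + 1, F = 4*u*v, G = 4*u^2 + 1, so EG − F² = 4*u^2 + 4*v^2 + 1. Taking the positive square root: √(EG − F²) = sqrt(4*u^2 + 4*v^2 + 1). At (u, v) = (2, -1/2): 3*sqrt(2).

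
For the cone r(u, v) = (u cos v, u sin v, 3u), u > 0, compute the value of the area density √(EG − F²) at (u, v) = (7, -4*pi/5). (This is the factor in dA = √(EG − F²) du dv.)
√(EG − F²)|_{(7, -4*pi/5)} = 7*sqrt(10)

E = 10, F = 0, G = u^2, so EG − F² = 10*u^2. Taking the positive square root: √(EG − F²) = sqrt(10)*Abs(u). At (u, v) = (7, -4*pi/5): 7*sqrt(10).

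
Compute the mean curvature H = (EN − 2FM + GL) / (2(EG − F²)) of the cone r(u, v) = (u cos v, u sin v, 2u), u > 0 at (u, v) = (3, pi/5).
H = sqrt(5)/15

With E = 5, F = 0, G = u^2, L = 0, M = 0, N = 2*sqrt(5)*u^2/(5*Abs(u)), assemble
  H = (EN − 2FM + GL) / (2(EG − F²)) = sqrt(5)/(5*Abs(u)).
At (u, v) = (3, pi/5): H = sqrt(5)/15.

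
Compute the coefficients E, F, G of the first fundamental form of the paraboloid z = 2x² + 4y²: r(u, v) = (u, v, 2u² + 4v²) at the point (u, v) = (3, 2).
E = 145;  F = 192;  G = 257

Partials: r_u = (1, 0, 4*u), r_v = (0, 1, 8*v). As functions of (u, v):
  E = r_u · r_u = 16*u^2 + 1,
  F = r_u · r_v = 32*u*v,
  G = r_v · r_v = 64*v^2 + 1.
Evaluating at (u, v) = (3, 2): E = 145, F = 192, G = 257.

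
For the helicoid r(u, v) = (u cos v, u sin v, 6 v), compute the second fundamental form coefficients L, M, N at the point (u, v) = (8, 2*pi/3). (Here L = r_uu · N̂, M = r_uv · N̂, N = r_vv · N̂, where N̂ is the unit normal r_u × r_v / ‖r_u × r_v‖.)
L = 0;  M = -3/5;  N = 0

Compute the unit normal N̂(u, v) = (6*sin(v)/sqrt(u^2 + 36), -6*cos(v)/sqrt(u^2 + 36), u/sqrt(u^2 + 36)), and the second partials r_uu, r_uv, r_vv. Take dot products:
  L(u, v) = r_uu · N̂ = 0,
  M(u, v) = r_uv · N̂ = -6/sqrt(u^2 + 36),
  N(u, v) = r_vv · N̂ = 0.
Evaluating at (u, v) = (8, 2*pi/3):
  L = 0, M = -3/5, N = 0.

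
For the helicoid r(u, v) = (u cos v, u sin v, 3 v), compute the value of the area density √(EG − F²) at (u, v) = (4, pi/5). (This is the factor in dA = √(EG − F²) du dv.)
√(EG − F²)|_{(4, pi/5)} = 5

E = 1, F = 0, G = u^2 + 9, so EG − F² = u^2 + 9. Taking the positive square root: √(EG − F²) = sqrt(u^2 + 9). At (u, v) = (4, pi/5): 5.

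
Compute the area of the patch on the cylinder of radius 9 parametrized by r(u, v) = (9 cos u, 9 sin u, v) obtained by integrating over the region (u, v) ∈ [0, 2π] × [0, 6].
Area = 108*pi

Area = ∫∫ √(EG − F²) du dv with √(EG − F²) = 9. Integrating over [0, 2π] × [0, 6] gives 108*pi.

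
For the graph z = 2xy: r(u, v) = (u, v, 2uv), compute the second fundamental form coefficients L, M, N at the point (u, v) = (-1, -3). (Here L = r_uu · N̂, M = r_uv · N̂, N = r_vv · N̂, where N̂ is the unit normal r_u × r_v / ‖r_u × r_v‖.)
L = 0;  M = 2*sqrt(41)/41;  N = 0

Compute the unit normal N̂(u, v) = (-2*v/sqrt(4*u^2 + 4*v^2 + 1), -2*u/sqrt(4*u^2 + 4*v^2 + 1), 1/sqrt(4*u^2 + 4*v^2 + 1)), and the second partials r_uu, r_uv, r_vv. Take dot products:
  L(u, v) = r_uu · N̂ = 0,
  M(u, v) = r_uv · N̂ = 2/sqrt(4*u^2 + 4*v^2 + 1),
  N(u, v) = r_vv · N̂ = 0.
Evaluating at (u, v) = (-1, -3):
  L = 0, M = 2*sqrt(41)/41, N = 0.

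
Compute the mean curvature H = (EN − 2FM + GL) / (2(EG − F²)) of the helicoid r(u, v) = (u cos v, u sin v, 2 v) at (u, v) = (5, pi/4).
H = 0

With E = 1, F = 0, G = u^2 + 4, L = 0, M = -2/sqrt(u^2 + 4), N = 0, assemble
  H = (EN − 2FM + GL) / (2(EG − F²)) = 0.
At (u, v) = (5, pi/4): H = 0.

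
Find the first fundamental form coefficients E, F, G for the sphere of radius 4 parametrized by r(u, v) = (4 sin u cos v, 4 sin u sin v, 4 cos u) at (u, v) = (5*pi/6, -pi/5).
E = 16;  F = 0;  G = 4

Partials: r_u = (4*cos(u)*cos(v), 4*sin(v)*cos(u), -4*sin(u)), r_v = (-4*sin(u)*sin(v), 4*sin(u)*cos(v), 0). As functions of (u, v):
  E = r_u · r_u = 16,
  F = r_u · r_v = 0,
  G = r_v · r_v = 16*sin(u)^2.
Evaluating at (u, v) = (5*pi/6, -pi/5): E = 16, F = 0, G = 4.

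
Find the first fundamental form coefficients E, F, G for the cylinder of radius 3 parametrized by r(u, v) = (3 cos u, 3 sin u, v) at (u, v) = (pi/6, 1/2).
E = 9;  F = 0;  G = 1

Partials: r_u = (-3*sin(u), 3*cos(u), 0), r_v = (0, 0, 1). As functions of (u, v):
  E = r_u · r_u = 9,
  F = r_u · r_v = 0,
  G = r_v · r_v = 1.
Evaluating at (u, v) = (pi/6, 1/2): E = 9, F = 0, G = 1.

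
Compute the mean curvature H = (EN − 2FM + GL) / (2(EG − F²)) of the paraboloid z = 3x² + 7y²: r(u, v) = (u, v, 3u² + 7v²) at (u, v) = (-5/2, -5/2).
H = 5260*sqrt(1451)/2105401

With E = 36*u^2 + 1, F = 84*u*v, G = 196*v^2 + 1, L = 6/sqrt(36*u^2 + 196*v^2 + 1), M = 0, N = 14/sqrt(36*u^2 + 196*v^2 + 1), assemble
  H = (EN − 2FM + GL) / (2(EG − F²)) = 2*(126*u^2 + 294*v^2 + 5)/(36*u^2 + 196*v^2 + 1)^(3/2).
At (u, v) = (-5/2, -5/2): H = 5260*sqrt(1451)/2105401.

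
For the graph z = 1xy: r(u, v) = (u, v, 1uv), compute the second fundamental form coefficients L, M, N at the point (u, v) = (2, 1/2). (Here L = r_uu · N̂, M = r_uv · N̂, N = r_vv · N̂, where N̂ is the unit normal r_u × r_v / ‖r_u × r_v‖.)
L = 0;  M = 2*sqrt(21)/21;  N = 0

Compute the unit normal N̂(u, v) = (-v/sqrt(u^2 + v^2 + 1), -u/sqrt(u^2 + v^2 + 1), 1/sqrt(u^2 + v^2 + 1)), and the second partials r_uu, r_uv, r_vv. Take dot products:
  L(u, v) = r_uu · N̂ = 0,
  M(u, v) = r_uv · N̂ = 1/sqrt(u^2 + v^2 + 1),
  N(u, v) = r_vv · N̂ = 0.
Evaluating at (u, v) = (2, 1/2):
  L = 0, M = 2*sqrt(21)/21, N = 0.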